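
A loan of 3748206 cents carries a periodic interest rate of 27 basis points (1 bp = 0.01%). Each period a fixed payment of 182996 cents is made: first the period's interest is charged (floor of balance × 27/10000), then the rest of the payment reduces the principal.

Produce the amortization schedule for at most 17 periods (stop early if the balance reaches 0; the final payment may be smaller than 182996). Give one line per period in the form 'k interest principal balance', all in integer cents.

1. interest=⌊3748206·27/10000⌋=10120; principal=182996-10120=172876; balance=3748206-172876=3575330
2. interest=⌊3575330·27/10000⌋=9653; principal=182996-9653=173343; balance=3575330-173343=3401987
3. interest=⌊3401987·27/10000⌋=9185; principal=182996-9185=173811; balance=3401987-173811=3228176
4. interest=⌊3228176·27/10000⌋=8716; principal=182996-8716=174280; balance=3228176-174280=3053896
5. interest=⌊3053896·27/10000⌋=8245; principal=182996-8245=174751; balance=3053896-174751=2879145
6. interest=⌊2879145·27/10000⌋=7773; principal=182996-7773=175223; balance=2879145-175223=2703922
7. interest=⌊2703922·27/10000⌋=7300; principal=182996-7300=175696; balance=2703922-175696=2528226
8. interest=⌊2528226·27/10000⌋=6826; principal=182996-6826=176170; balance=2528226-176170=2352056
9. interest=⌊2352056·27/10000⌋=6350; principal=182996-6350=176646; balance=2352056-176646=2175410
10. interest=⌊2175410·27/10000⌋=5873; principal=182996-5873=177123; balance=2175410-177123=1998287
11. interest=⌊1998287·27/10000⌋=5395; principal=182996-5395=177601; balance=1998287-177601=1820686
12. interest=⌊1820686·27/10000⌋=4915; principal=182996-4915=178081; balance=1820686-178081=1642605
13. interest=⌊1642605·27/10000⌋=4435; principal=182996-4435=178561; balance=1642605-178561=1464044
14. interest=⌊1464044·27/10000⌋=3952; principal=182996-3952=179044; balance=1464044-179044=1285000
15. interest=⌊1285000·27/10000⌋=3469; principal=182996-3469=179527; balance=1285000-179527=1105473
16. interest=⌊1105473·27/10000⌋=2984; principal=182996-2984=180012; balance=1105473-180012=925461
17. interest=⌊925461·27/10000⌋=2498; principal=182996-2498=180498; balance=925461-180498=744963

1 10120 172876 3575330
2 9653 173343 3401987
3 9185 173811 3228176
4 8716 174280 3053896
5 8245 174751 2879145
6 7773 175223 2703922
7 7300 175696 2528226
8 6826 176170 2352056
9 6350 176646 2175410
10 5873 177123 1998287
11 5395 177601 1820686
12 4915 178081 1642605
13 4435 178561 1464044
14 3952 179044 1285000
15 3469 179527 1105473
16 2984 180012 925461
17 2498 180498 744963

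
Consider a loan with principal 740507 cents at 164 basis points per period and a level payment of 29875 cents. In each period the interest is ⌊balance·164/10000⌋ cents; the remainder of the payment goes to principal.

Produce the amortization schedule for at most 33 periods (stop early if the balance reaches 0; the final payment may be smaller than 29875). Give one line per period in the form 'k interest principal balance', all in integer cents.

1 12144 17731 722776
2 11853 18022 704754
3 11557 18318 686436
4 11257 18618 667818
5 10952 18923 648895
6 10641 19234 629661
7 10326 19549 610112
8 10005 19870 590242
9 9679 20196 570046
10 9348 20527 549519
11 9012 20863 528656
12 8669 21206 507450
13 8322 21553 485897
14 7968 21907 463990
15 7609 22266 441724
16 7244 22631 419093
17 6873 23002 396091
18 6495 23380 372711
19 6112 23763 348948
20 5722 24153 324795
21 5326 24549 300246
22 4924 24951 275295
23 4514 25361 249934
24 4098 25777 224157
25 3676 26199 197958
26 3246 26629 171329
27 2809 27066 144263
28 2365 27510 116753
29 1914 27961 88792
30 1456 28419 60373
31 990 28885 31488
32 516 29359 2129
33 34 2129 0

1. interest=⌊740507·164/10000⌋=12144; principal=29875-12144=17731; balance=740507-17731=722776
2. interest=⌊722776·164/10000⌋=11853; principal=29875-11853=18022; balance=722776-18022=704754
3. interest=⌊704754·164/10000⌋=11557; principal=29875-11557=18318; balance=704754-18318=686436
4. interest=⌊686436·164/10000⌋=11257; principal=29875-11257=18618; balance=686436-18618=667818
5. interest=⌊667818·164/10000⌋=10952; principal=29875-10952=18923; balance=667818-18923=648895
6. interest=⌊648895·164/10000⌋=10641; principal=29875-10641=19234; balance=648895-19234=629661
7. interest=⌊629661·164/10000⌋=10326; principal=29875-10326=19549; balance=629661-19549=610112
8. interest=⌊610112·164/10000⌋=10005; principal=29875-10005=19870; balance=610112-19870=590242
9. interest=⌊590242·164/10000⌋=9679; principal=29875-9679=20196; balance=590242-20196=570046
10. interest=⌊570046·164/10000⌋=9348; principal=29875-9348=20527; balance=570046-20527=549519
11. interest=⌊549519·164/10000⌋=9012; principal=29875-9012=20863; balance=549519-20863=528656
12. interest=⌊528656·164/10000⌋=8669; principal=29875-8669=21206; balance=528656-21206=507450
13. interest=⌊507450·164/10000⌋=8322; principal=29875-8322=21553; balance=507450-21553=485897
14. interest=⌊485897·164/10000⌋=7968; principal=29875-7968=21907; balance=485897-21907=463990
15. interest=⌊463990·164/10000⌋=7609; principal=29875-7609=22266; balance=463990-22266=441724
16. interest=⌊441724·164/10000⌋=7244; principal=29875-7244=22631; balance=441724-22631=419093
17. interest=⌊419093·164/10000⌋=6873; principal=29875-6873=23002; balance=419093-23002=396091
18. interest=⌊396091·164/10000⌋=6495; principal=29875-6495=23380; balance=396091-23380=372711
19. interest=⌊372711·164/10000⌋=6112; principal=29875-6112=23763; balance=372711-23763=348948
20. interest=⌊348948·164/10000⌋=5722; principal=29875-5722=24153; balance=348948-24153=324795
21. interest=⌊324795·164/10000⌋=5326; principal=29875-5326=24549; balance=324795-24549=300246
22. interest=⌊300246·164/10000⌋=4924; principal=29875-4924=24951; balance=300246-24951=275295
23. interest=⌊275295·164/10000⌋=4514; principal=29875-4514=25361; balance=275295-25361=249934
24. interest=⌊249934·164/10000⌋=4098; principal=29875-4098=25777; balance=249934-25777=224157
25. interest=⌊224157·164/10000⌋=3676; principal=29875-3676=26199; balance=224157-26199=197958
26. interest=⌊197958·164/10000⌋=3246; principal=29875-3246=26629; balance=197958-26629=171329
27. interest=⌊171329·164/10000⌋=2809; principal=29875-2809=27066; balance=171329-27066=144263
28. interest=⌊144263·164/10000⌋=2365; principal=29875-2365=27510; balance=144263-27510=116753
29. interest=⌊116753·164/10000⌋=1914; principal=29875-1914=27961; balance=116753-27961=88792
30. interest=⌊88792·164/10000⌋=1456; principal=29875-1456=28419; balance=88792-28419=60373
31. interest=⌊60373·164/10000⌋=990; principal=29875-990=28885; balance=60373-28885=31488
32. interest=⌊31488·164/10000⌋=516; principal=29875-516=29359; balance=31488-29359=2129
33. interest=⌊2129·164/10000⌋=34; principal=min(29875-34,2129)=2129; balance=2129-2129=0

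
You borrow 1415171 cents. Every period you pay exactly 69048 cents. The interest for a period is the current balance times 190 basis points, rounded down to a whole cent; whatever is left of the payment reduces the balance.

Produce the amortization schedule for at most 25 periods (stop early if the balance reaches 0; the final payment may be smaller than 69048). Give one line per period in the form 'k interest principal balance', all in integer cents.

1 26888 42160 1373011
2 26087 42961 1330050
3 25270 43778 1286272
4 24439 44609 1241663
5 23591 45457 1196206
6 22727 46321 1149885
7 21847 47201 1102684
8 20950 48098 1054586
9 20037 49011 1005575
10 19105 49943 955632
11 18157 50891 904741
12 17190 51858 852883
13 16204 52844 800039
14 15200 53848 746191
15 14177 54871 691320
16 13135 55913 635407
17 12072 56976 578431
18 10990 58058 520373
19 9887 59161 461212
20 8763 60285 400927
21 7617 61431 339496
22 6450 62598 276898
23 5261 63787 213111
24 4049 64999 148112
25 2814 66234 81878

1. interest=⌊1415171·190/10000⌋=26888; principal=69048-26888=42160; balance=1415171-42160=1373011
2. interest=⌊1373011·190/10000⌋=26087; principal=69048-26087=42961; balance=1373011-42961=1330050
3. interest=⌊1330050·190/10000⌋=25270; principal=69048-25270=43778; balance=1330050-43778=1286272
4. interest=⌊1286272·190/10000⌋=24439; principal=69048-24439=44609; balance=1286272-44609=1241663
5. interest=⌊1241663·190/10000⌋=23591; principal=69048-23591=45457; balance=1241663-45457=1196206
6. interest=⌊1196206·190/10000⌋=22727; principal=69048-22727=46321; balance=1196206-46321=1149885
7. interest=⌊1149885·190/10000⌋=21847; principal=69048-21847=47201; balance=1149885-47201=1102684
8. interest=⌊1102684·190/10000⌋=20950; principal=69048-20950=48098; balance=1102684-48098=1054586
9. interest=⌊1054586·190/10000⌋=20037; principal=69048-20037=49011; balance=1054586-49011=1005575
10. interest=⌊1005575·190/10000⌋=19105; principal=69048-19105=49943; balance=1005575-49943=955632
11. interest=⌊955632·190/10000⌋=18157; principal=69048-18157=50891; balance=955632-50891=904741
12. interest=⌊904741·190/10000⌋=17190; principal=69048-17190=51858; balance=904741-51858=852883
13. interest=⌊852883·190/10000⌋=16204; principal=69048-16204=52844; balance=852883-52844=800039
14. interest=⌊800039·190/10000⌋=15200; principal=69048-15200=53848; balance=800039-53848=746191
15. interest=⌊746191·190/10000⌋=14177; principal=69048-14177=54871; balance=746191-54871=691320
16. interest=⌊691320·190/10000⌋=13135; principal=69048-13135=55913; balance=691320-55913=635407
17. interest=⌊635407·190/10000⌋=12072; principal=69048-12072=56976; balance=635407-56976=578431
18. interest=⌊578431·190/10000⌋=10990; principal=69048-10990=58058; balance=578431-58058=520373
19. interest=⌊520373·190/10000⌋=9887; principal=69048-9887=59161; balance=520373-59161=461212
20. interest=⌊461212·190/10000⌋=8763; principal=69048-8763=60285; balance=461212-60285=400927
21. interest=⌊400927·190/10000⌋=7617; principal=69048-7617=61431; balance=400927-61431=339496
22. interest=⌊339496·190/10000⌋=6450; principal=69048-6450=62598; balance=339496-62598=276898
23. interest=⌊276898·190/10000⌋=5261; principal=69048-5261=63787; balance=276898-63787=213111
24. interest=⌊213111·190/10000⌋=4049; principal=69048-4049=64999; balance=213111-64999=148112
25. interest=⌊148112·190/10000⌋=2814; principal=69048-2814=66234; balance=148112-66234=81878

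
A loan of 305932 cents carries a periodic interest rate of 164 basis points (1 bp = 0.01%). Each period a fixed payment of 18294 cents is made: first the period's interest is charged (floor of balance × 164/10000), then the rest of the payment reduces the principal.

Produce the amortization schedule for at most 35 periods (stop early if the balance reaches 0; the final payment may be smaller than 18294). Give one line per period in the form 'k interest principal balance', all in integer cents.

1 5017 13277 292655
2 4799 13495 279160
3 4578 13716 265444
4 4353 13941 251503
5 4124 14170 237333
6 3892 14402 222931
7 3656 14638 208293
8 3416 14878 193415
9 3172 15122 178293
10 2924 15370 162923
11 2671 15623 147300
12 2415 15879 131421
13 2155 16139 115282
14 1890 16404 98878
15 1621 16673 82205
16 1348 16946 65259
17 1070 17224 48035
18 787 17507 30528
19 500 17794 12734
20 208 12734 0

1. interest=⌊305932·164/10000⌋=5017; principal=18294-5017=13277; balance=305932-13277=292655
2. interest=⌊292655·164/10000⌋=4799; principal=18294-4799=13495; balance=292655-13495=279160
3. interest=⌊279160·164/10000⌋=4578; principal=18294-4578=13716; balance=279160-13716=265444
4. interest=⌊265444·164/10000⌋=4353; principal=18294-4353=13941; balance=265444-13941=251503
5. interest=⌊251503·164/10000⌋=4124; principal=18294-4124=14170; balance=251503-14170=237333
6. interest=⌊237333·164/10000⌋=3892; principal=18294-3892=14402; balance=237333-14402=222931
7. interest=⌊222931·164/10000⌋=3656; principal=18294-3656=14638; balance=222931-14638=208293
8. interest=⌊208293·164/10000⌋=3416; principal=18294-3416=14878; balance=208293-14878=193415
9. interest=⌊193415·164/10000⌋=3172; principal=18294-3172=15122; balance=193415-15122=178293
10. interest=⌊178293·164/10000⌋=2924; principal=18294-2924=15370; balance=178293-15370=162923
11. interest=⌊162923·164/10000⌋=2671; principal=18294-2671=15623; balance=162923-15623=147300
12. interest=⌊147300·164/10000⌋=2415; principal=18294-2415=15879; balance=147300-15879=131421
13. interest=⌊131421·164/10000⌋=2155; principal=18294-2155=16139; balance=131421-16139=115282
14. interest=⌊115282·164/10000⌋=1890; principal=18294-1890=16404; balance=115282-16404=98878
15. interest=⌊98878·164/10000⌋=1621; principal=18294-1621=16673; balance=98878-16673=82205
16. interest=⌊82205·164/10000⌋=1348; principal=18294-1348=16946; balance=82205-16946=65259
17. interest=⌊65259·164/10000⌋=1070; principal=18294-1070=17224; balance=65259-17224=48035
18. interest=⌊48035·164/10000⌋=787; principal=18294-787=17507; balance=48035-17507=30528
19. interest=⌊30528·164/10000⌋=500; principal=18294-500=17794; balance=30528-17794=12734
20. interest=⌊12734·164/10000⌋=208; principal=min(18294-208,12734)=12734; balance=12734-12734=0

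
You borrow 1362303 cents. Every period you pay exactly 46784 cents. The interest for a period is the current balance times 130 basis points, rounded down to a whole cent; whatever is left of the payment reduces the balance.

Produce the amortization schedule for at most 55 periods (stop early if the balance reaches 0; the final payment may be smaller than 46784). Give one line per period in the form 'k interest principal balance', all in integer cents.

1. interest=⌊1362303·130/10000⌋=17709; principal=46784-17709=29075; balance=1362303-29075=1333228
2. interest=⌊1333228·130/10000⌋=17331; principal=46784-17331=29453; balance=1333228-29453=1303775
3. interest=⌊1303775·130/10000⌋=16949; principal=46784-16949=29835; balance=1303775-29835=1273940
4. interest=⌊1273940·130/10000⌋=16561; principal=46784-16561=30223; balance=1273940-30223=1243717
5. interest=⌊1243717·130/10000⌋=16168; principal=46784-16168=30616; balance=1243717-30616=1213101
6. interest=⌊1213101·130/10000⌋=15770; principal=46784-15770=31014; balance=1213101-31014=1182087
7. interest=⌊1182087·130/10000⌋=15367; principal=46784-15367=31417; balance=1182087-31417=1150670
8. interest=⌊1150670·130/10000⌋=14958; principal=46784-14958=31826; balance=1150670-31826=1118844
9. interest=⌊1118844·130/10000⌋=14544; principal=46784-14544=32240; balance=1118844-32240=1086604
10. interest=⌊1086604·130/10000⌋=14125; principal=46784-14125=32659; balance=1086604-32659=1053945
11. interest=⌊1053945·130/10000⌋=13701; principal=46784-13701=33083; balance=1053945-33083=1020862
12. interest=⌊1020862·130/10000⌋=13271; principal=46784-13271=33513; balance=1020862-33513=987349
13. interest=⌊987349·130/10000⌋=12835; principal=46784-12835=33949; balance=987349-33949=953400
14. interest=⌊953400·130/10000⌋=12394; principal=46784-12394=34390; balance=953400-34390=919010
15. interest=⌊919010·130/10000⌋=11947; principal=46784-11947=34837; balance=919010-34837=884173
16. interest=⌊884173·130/10000⌋=11494; principal=46784-11494=35290; balance=884173-35290=848883
17. interest=⌊848883·130/10000⌋=11035; principal=46784-11035=35749; balance=848883-35749=813134
18. interest=⌊813134·130/10000⌋=10570; principal=46784-10570=36214; balance=813134-36214=776920
19. interest=⌊776920·130/10000⌋=10099; principal=46784-10099=36685; balance=776920-36685=740235
20. interest=⌊740235·130/10000⌋=9623; principal=46784-9623=37161; balance=740235-37161=703074
21. interest=⌊703074·130/10000⌋=9139; principal=46784-9139=37645; balance=703074-37645=665429
22. interest=⌊665429·130/10000⌋=8650; principal=46784-8650=38134; balance=665429-38134=627295
23. interest=⌊627295·130/10000⌋=8154; principal=46784-8154=38630; balance=627295-38630=588665
24. interest=⌊588665·130/10000⌋=7652; principal=46784-7652=39132; balance=588665-39132=549533
25. interest=⌊549533·130/10000⌋=7143; principal=46784-7143=39641; balance=549533-39641=509892
26. interest=⌊509892·130/10000⌋=6628; principal=46784-6628=40156; balance=509892-40156=469736
27. interest=⌊469736·130/10000⌋=6106; principal=46784-6106=40678; balance=469736-40678=429058
28. interest=⌊429058·130/10000⌋=5577; principal=46784-5577=41207; balance=429058-41207=387851
29. interest=⌊387851·130/10000⌋=5042; principal=46784-5042=41742; balance=387851-41742=346109
30. interest=⌊346109·130/10000⌋=4499; principal=46784-4499=42285; balance=346109-42285=303824
31. interest=⌊303824·130/10000⌋=3949; principal=46784-3949=42835; balance=303824-42835=260989
32. interest=⌊260989·130/10000⌋=3392; principal=46784-3392=43392; balance=260989-43392=217597
33. interest=⌊217597·130/10000⌋=2828; principal=46784-2828=43956; balance=217597-43956=173641
34. interest=⌊173641·130/10000⌋=2257; principal=46784-2257=44527; balance=173641-44527=129114
35. interest=⌊129114·130/10000⌋=1678; principal=46784-1678=45106; balance=129114-45106=84008
36. interest=⌊84008·130/10000⌋=1092; principal=46784-1092=45692; balance=84008-45692=38316
37. interest=⌊38316·130/10000⌋=498; principal=min(46784-498,38316)=38316; balance=38316-38316=0

1 17709 29075 1333228
2 17331 29453 1303775
3 16949 29835 1273940
4 16561 30223 1243717
5 16168 30616 1213101
6 15770 31014 1182087
7 15367 31417 1150670
8 14958 31826 1118844
9 14544 32240 1086604
10 14125 32659 1053945
11 13701 33083 1020862
12 13271 33513 987349
13 12835 33949 953400
14 12394 34390 919010
15 11947 34837 884173
16 11494 35290 848883
17 11035 35749 813134
18 10570 36214 776920
19 10099 36685 740235
20 9623 37161 703074
21 9139 37645 665429
22 8650 38134 627295
23 8154 38630 588665
24 7652 39132 549533
25 7143 39641 509892
26 6628 40156 469736
27 6106 40678 429058
28 5577 41207 387851
29 5042 41742 346109
30 4499 42285 303824
31 3949 42835 260989
32 3392 43392 217597
33 2828 43956 173641
34 2257 44527 129114
35 1678 45106 84008
36 1092 45692 38316
37 498 38316 0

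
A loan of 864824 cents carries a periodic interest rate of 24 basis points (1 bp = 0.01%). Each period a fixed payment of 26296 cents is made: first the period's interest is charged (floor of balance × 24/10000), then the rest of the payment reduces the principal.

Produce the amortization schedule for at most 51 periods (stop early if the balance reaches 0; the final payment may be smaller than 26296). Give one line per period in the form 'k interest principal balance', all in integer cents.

1. interest=⌊864824·24/10000⌋=2075; principal=26296-2075=24221; balance=864824-24221=840603
2. interest=⌊840603·24/10000⌋=2017; principal=26296-2017=24279; balance=840603-24279=816324
3. interest=⌊816324·24/10000⌋=1959; principal=26296-1959=24337; balance=816324-24337=791987
4. interest=⌊791987·24/10000⌋=1900; principal=26296-1900=24396; balance=791987-24396=767591
5. interest=⌊767591·24/10000⌋=1842; principal=26296-1842=24454; balance=767591-24454=743137
6. interest=⌊743137·24/10000⌋=1783; principal=26296-1783=24513; balance=743137-24513=718624
7. interest=⌊718624·24/10000⌋=1724; principal=26296-1724=24572; balance=718624-24572=694052
8. interest=⌊694052·24/10000⌋=1665; principal=26296-1665=24631; balance=694052-24631=669421
9. interest=⌊669421·24/10000⌋=1606; principal=26296-1606=24690; balance=669421-24690=644731
10. interest=⌊644731·24/10000⌋=1547; principal=26296-1547=24749; balance=644731-24749=619982
11. interest=⌊619982·24/10000⌋=1487; principal=26296-1487=24809; balance=619982-24809=595173
12. interest=⌊595173·24/10000⌋=1428; principal=26296-1428=24868; balance=595173-24868=570305
13. interest=⌊570305·24/10000⌋=1368; principal=26296-1368=24928; balance=570305-24928=545377
14. interest=⌊545377·24/10000⌋=1308; principal=26296-1308=24988; balance=545377-24988=520389
15. interest=⌊520389·24/10000⌋=1248; principal=26296-1248=25048; balance=520389-25048=495341
16. interest=⌊495341·24/10000⌋=1188; principal=26296-1188=25108; balance=495341-25108=470233
17. interest=⌊470233·24/10000⌋=1128; principal=26296-1128=25168; balance=470233-25168=445065
18. interest=⌊445065·24/10000⌋=1068; principal=26296-1068=25228; balance=445065-25228=419837
19. interest=⌊419837·24/10000⌋=1007; principal=26296-1007=25289; balance=419837-25289=394548
20. interest=⌊394548·24/10000⌋=946; principal=26296-946=25350; balance=394548-25350=369198
21. interest=⌊369198·24/10000⌋=886; principal=26296-886=25410; balance=369198-25410=343788
22. interest=⌊343788·24/10000⌋=825; principal=26296-825=25471; balance=343788-25471=318317
23. interest=⌊318317·24/10000⌋=763; principal=26296-763=25533; balance=318317-25533=292784
24. interest=⌊292784·24/10000⌋=702; principal=26296-702=25594; balance=292784-25594=267190
25. interest=⌊267190·24/10000⌋=641; principal=26296-641=25655; balance=267190-25655=241535
26. interest=⌊241535·24/10000⌋=579; principal=26296-579=25717; balance=241535-25717=215818
27. interest=⌊215818·24/10000⌋=517; principal=26296-517=25779; balance=215818-25779=190039
28. interest=⌊190039·24/10000⌋=456; principal=26296-456=25840; balance=190039-25840=164199
29. interest=⌊164199·24/10000⌋=394; principal=26296-394=25902; balance=164199-25902=138297
30. interest=⌊138297·24/10000⌋=331; principal=26296-331=25965; balance=138297-25965=112332
31. interest=⌊112332·24/10000⌋=269; principal=26296-269=26027; balance=112332-26027=86305
32. interest=⌊86305·24/10000⌋=207; principal=26296-207=26089; balance=86305-26089=60216
33. interest=⌊60216·24/10000⌋=144; principal=26296-144=26152; balance=60216-26152=34064
34. interest=⌊34064·24/10000⌋=81; principal=26296-81=26215; balance=34064-26215=7849
35. interest=⌊7849·24/10000⌋=18; principal=min(26296-18,7849)=7849; balance=7849-7849=0

1 2075 24221 840603
2 2017 24279 816324
3 1959 24337 791987
4 1900 24396 767591
5 1842 24454 743137
6 1783 24513 718624
7 1724 24572 694052
8 1665 24631 669421
9 1606 24690 644731
10 1547 24749 619982
11 1487 24809 595173
12 1428 24868 570305
13 1368 24928 545377
14 1308 24988 520389
15 1248 25048 495341
16 1188 25108 470233
17 1128 25168 445065
18 1068 25228 419837
19 1007 25289 394548
20 946 25350 369198
21 886 25410 343788
22 825 25471 318317
23 763 25533 292784
24 702 25594 267190
25 641 25655 241535
26 579 25717 215818
27 517 25779 190039
28 456 25840 164199
29 394 25902 138297
30 331 25965 112332
31 269 26027 86305
32 207 26089 60216
33 144 26152 34064
34 81 26215 7849
35 18 7849 0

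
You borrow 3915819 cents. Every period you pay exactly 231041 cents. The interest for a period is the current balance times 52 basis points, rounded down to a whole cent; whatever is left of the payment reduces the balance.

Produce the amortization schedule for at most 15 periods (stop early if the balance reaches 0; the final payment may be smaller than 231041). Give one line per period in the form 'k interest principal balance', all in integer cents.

1. interest=⌊3915819·52/10000⌋=20362; principal=231041-20362=210679; balance=3915819-210679=3705140
2. interest=⌊3705140·52/10000⌋=19266; principal=231041-19266=211775; balance=3705140-211775=3493365
3. interest=⌊3493365·52/10000⌋=18165; principal=231041-18165=212876; balance=3493365-212876=3280489
4. interest=⌊3280489·52/10000⌋=17058; principal=231041-17058=213983; balance=3280489-213983=3066506
5. interest=⌊3066506·52/10000⌋=15945; principal=231041-15945=215096; balance=3066506-215096=2851410
6. interest=⌊2851410·52/10000⌋=14827; principal=231041-14827=216214; balance=2851410-216214=2635196
7. interest=⌊2635196·52/10000⌋=13703; principal=231041-13703=217338; balance=2635196-217338=2417858
8. interest=⌊2417858·52/10000⌋=12572; principal=231041-12572=218469; balance=2417858-218469=2199389
9. interest=⌊2199389·52/10000⌋=11436; principal=231041-11436=219605; balance=2199389-219605=1979784
10. interest=⌊1979784·52/10000⌋=10294; principal=231041-10294=220747; balance=1979784-220747=1759037
11. interest=⌊1759037·52/10000⌋=9146; principal=231041-9146=221895; balance=1759037-221895=1537142
12. interest=⌊1537142·52/10000⌋=7993; principal=231041-7993=223048; balance=1537142-223048=1314094
13. interest=⌊1314094·52/10000⌋=6833; principal=231041-6833=224208; balance=1314094-224208=1089886
14. interest=⌊1089886·52/10000⌋=5667; principal=231041-5667=225374; balance=1089886-225374=864512
15. interest=⌊864512·52/10000⌋=4495; principal=231041-4495=226546; balance=864512-226546=637966

1 20362 210679 3705140
2 19266 211775 3493365
3 18165 212876 3280489
4 17058 213983 3066506
5 15945 215096 2851410
6 14827 216214 2635196
7 13703 217338 2417858
8 12572 218469 2199389
9 11436 219605 1979784
10 10294 220747 1759037
11 9146 221895 1537142
12 7993 223048 1314094
13 6833 224208 1089886
14 5667 225374 864512
15 4495 226546 637966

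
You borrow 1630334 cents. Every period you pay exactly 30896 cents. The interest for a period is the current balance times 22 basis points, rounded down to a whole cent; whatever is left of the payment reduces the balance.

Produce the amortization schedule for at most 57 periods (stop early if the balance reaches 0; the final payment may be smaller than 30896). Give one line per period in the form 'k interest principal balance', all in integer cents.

1 3586 27310 1603024
2 3526 27370 1575654
3 3466 27430 1548224
4 3406 27490 1520734
5 3345 27551 1493183
6 3285 27611 1465572
7 3224 27672 1437900
8 3163 27733 1410167
9 3102 27794 1382373
10 3041 27855 1354518
11 2979 27917 1326601
12 2918 27978 1298623
13 2856 28040 1270583
14 2795 28101 1242482
15 2733 28163 1214319
16 2671 28225 1186094
17 2609 28287 1157807
18 2547 28349 1129458
19 2484 28412 1101046
20 2422 28474 1072572
21 2359 28537 1044035
22 2296 28600 1015435
23 2233 28663 986772
24 2170 28726 958046
25 2107 28789 929257
26 2044 28852 900405
27 1980 28916 871489
28 1917 28979 842510
29 1853 29043 813467
30 1789 29107 784360
31 1725 29171 755189
32 1661 29235 725954
33 1597 29299 696655
34 1532 29364 667291
35 1468 29428 637863
36 1403 29493 608370
37 1338 29558 578812
38 1273 29623 549189
39 1208 29688 519501
40 1142 29754 489747
41 1077 29819 459928
42 1011 29885 430043
43 946 29950 400093
44 880 30016 370077
45 814 30082 339995
46 747 30149 309846
47 681 30215 279631
48 615 30281 249350
49 548 30348 219002
50 481 30415 188587
51 414 30482 158105
52 347 30549 127556
53 280 30616 96940
54 213 30683 66257
55 145 30751 35506
56 78 30818 4688
57 10 4688 0

1. interest=⌊1630334·22/10000⌋=3586; principal=30896-3586=27310; balance=1630334-27310=1603024
2. interest=⌊1603024·22/10000⌋=3526; principal=30896-3526=27370; balance=1603024-27370=1575654
3. interest=⌊1575654·22/10000⌋=3466; principal=30896-3466=27430; balance=1575654-27430=1548224
4. interest=⌊1548224·22/10000⌋=3406; principal=30896-3406=27490; balance=1548224-27490=1520734
5. interest=⌊1520734·22/10000⌋=3345; principal=30896-3345=27551; balance=1520734-27551=1493183
6. interest=⌊1493183·22/10000⌋=3285; principal=30896-3285=27611; balance=1493183-27611=1465572
7. interest=⌊1465572·22/10000⌋=3224; principal=30896-3224=27672; balance=1465572-27672=1437900
8. interest=⌊1437900·22/10000⌋=3163; principal=30896-3163=27733; balance=1437900-27733=1410167
9. interest=⌊1410167·22/10000⌋=3102; principal=30896-3102=27794; balance=1410167-27794=1382373
10. interest=⌊1382373·22/10000⌋=3041; principal=30896-3041=27855; balance=1382373-27855=1354518
11. interest=⌊1354518·22/10000⌋=2979; principal=30896-2979=27917; balance=1354518-27917=1326601
12. interest=⌊1326601·22/10000⌋=2918; principal=30896-2918=27978; balance=1326601-27978=1298623
13. interest=⌊1298623·22/10000⌋=2856; principal=30896-2856=28040; balance=1298623-28040=1270583
14. interest=⌊1270583·22/10000⌋=2795; principal=30896-2795=28101; balance=1270583-28101=1242482
15. interest=⌊1242482·22/10000⌋=2733; principal=30896-2733=28163; balance=1242482-28163=1214319
16. interest=⌊1214319·22/10000⌋=2671; principal=30896-2671=28225; balance=1214319-28225=1186094
17. interest=⌊1186094·22/10000⌋=2609; principal=30896-2609=28287; balance=1186094-28287=1157807
18. interest=⌊1157807·22/10000⌋=2547; principal=30896-2547=28349; balance=1157807-28349=1129458
19. interest=⌊1129458·22/10000⌋=2484; principal=30896-2484=28412; balance=1129458-28412=1101046
20. interest=⌊1101046·22/10000⌋=2422; principal=30896-2422=28474; balance=1101046-28474=1072572
21. interest=⌊1072572·22/10000⌋=2359; principal=30896-2359=28537; balance=1072572-28537=1044035
22. interest=⌊1044035·22/10000⌋=2296; principal=30896-2296=28600; balance=1044035-28600=1015435
23. interest=⌊1015435·22/10000⌋=2233; principal=30896-2233=28663; balance=1015435-28663=986772
24. interest=⌊986772·22/10000⌋=2170; principal=30896-2170=28726; balance=986772-28726=958046
25. interest=⌊958046·22/10000⌋=2107; principal=30896-2107=28789; balance=958046-28789=929257
26. interest=⌊929257·22/10000⌋=2044; principal=30896-2044=28852; balance=929257-28852=900405
27. interest=⌊900405·22/10000⌋=1980; principal=30896-1980=28916; balance=900405-28916=871489
28. interest=⌊871489·22/10000⌋=1917; principal=30896-1917=28979; balance=871489-28979=842510
29. interest=⌊842510·22/10000⌋=1853; principal=30896-1853=29043; balance=842510-29043=813467
30. interest=⌊813467·22/10000⌋=1789; principal=30896-1789=29107; balance=813467-29107=784360
31. interest=⌊784360·22/10000⌋=1725; principal=30896-1725=29171; balance=784360-29171=755189
32. interest=⌊755189·22/10000⌋=1661; principal=30896-1661=29235; balance=755189-29235=725954
33. interest=⌊725954·22/10000⌋=1597; principal=30896-1597=29299; balance=725954-29299=696655
34. interest=⌊696655·22/10000⌋=1532; principal=30896-1532=29364; balance=696655-29364=667291
35. interest=⌊667291·22/10000⌋=1468; principal=30896-1468=29428; balance=667291-29428=637863
36. interest=⌊637863·22/10000⌋=1403; principal=30896-1403=29493; balance=637863-29493=608370
37. interest=⌊608370·22/10000⌋=1338; principal=30896-1338=29558; balance=608370-29558=578812
38. interest=⌊578812·22/10000⌋=1273; principal=30896-1273=29623; balance=578812-29623=549189
39. interest=⌊549189·22/10000⌋=1208; principal=30896-1208=29688; balance=549189-29688=519501
40. interest=⌊519501·22/10000⌋=1142; principal=30896-1142=29754; balance=519501-29754=489747
41. interest=⌊489747·22/10000⌋=1077; principal=30896-1077=29819; balance=489747-29819=459928
42. interest=⌊459928·22/10000⌋=1011; principal=30896-1011=29885; balance=459928-29885=430043
43. interest=⌊430043·22/10000⌋=946; principal=30896-946=29950; balance=430043-29950=400093
44. interest=⌊400093·22/10000⌋=880; principal=30896-880=30016; balance=400093-30016=370077
45. interest=⌊370077·22/10000⌋=814; principal=30896-814=30082; balance=370077-30082=339995
46. interest=⌊339995·22/10000⌋=747; principal=30896-747=30149; balance=339995-30149=309846
47. interest=⌊309846·22/10000⌋=681; principal=30896-681=30215; balance=309846-30215=279631
48. interest=⌊279631·22/10000⌋=615; principal=30896-615=30281; balance=279631-30281=249350
49. interest=⌊249350·22/10000⌋=548; principal=30896-548=30348; balance=249350-30348=219002
50. interest=⌊219002·22/10000⌋=481; principal=30896-481=30415; balance=219002-30415=188587
51. interest=⌊188587·22/10000⌋=414; principal=30896-414=30482; balance=188587-30482=158105
52. interest=⌊158105·22/10000⌋=347; principal=30896-347=30549; balance=158105-30549=127556
53. interest=⌊127556·22/10000⌋=280; principal=30896-280=30616; balance=127556-30616=96940
54. interest=⌊96940·22/10000⌋=213; principal=30896-213=30683; balance=96940-30683=66257
55. interest=⌊66257·22/10000⌋=145; principal=30896-145=30751; balance=66257-30751=35506
56. interest=⌊35506·22/10000⌋=78; principal=30896-78=30818; balance=35506-30818=4688
57. interest=⌊4688·22/10000⌋=10; principal=min(30896-10,4688)=4688; balance=4688-4688=0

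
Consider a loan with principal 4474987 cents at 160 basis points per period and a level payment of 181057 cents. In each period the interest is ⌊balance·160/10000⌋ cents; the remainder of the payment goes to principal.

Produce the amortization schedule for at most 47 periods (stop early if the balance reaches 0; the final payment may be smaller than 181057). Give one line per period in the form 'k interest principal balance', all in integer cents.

1. interest=⌊4474987·160/10000⌋=71599; principal=181057-71599=109458; balance=4474987-109458=4365529
2. interest=⌊4365529·160/10000⌋=69848; principal=181057-69848=111209; balance=4365529-111209=4254320
3. interest=⌊4254320·160/10000⌋=68069; principal=181057-68069=112988; balance=4254320-112988=4141332
4. interest=⌊4141332·160/10000⌋=66261; principal=181057-66261=114796; balance=4141332-114796=4026536
5. interest=⌊4026536·160/10000⌋=64424; principal=181057-64424=116633; balance=4026536-116633=3909903
6. interest=⌊3909903·160/10000⌋=62558; principal=181057-62558=118499; balance=3909903-118499=3791404
7. interest=⌊3791404·160/10000⌋=60662; principal=181057-60662=120395; balance=3791404-120395=3671009
8. interest=⌊3671009·160/10000⌋=58736; principal=181057-58736=122321; balance=3671009-122321=3548688
9. interest=⌊3548688·160/10000⌋=56779; principal=181057-56779=124278; balance=3548688-124278=3424410
10. interest=⌊3424410·160/10000⌋=54790; principal=181057-54790=126267; balance=3424410-126267=3298143
11. interest=⌊3298143·160/10000⌋=52770; principal=181057-52770=128287; balance=3298143-128287=3169856
12. interest=⌊3169856·160/10000⌋=50717; principal=181057-50717=130340; balance=3169856-130340=3039516
13. interest=⌊3039516·160/10000⌋=48632; principal=181057-48632=132425; balance=3039516-132425=2907091
14. interest=⌊2907091·160/10000⌋=46513; principal=181057-46513=134544; balance=2907091-134544=2772547
15. interest=⌊2772547·160/10000⌋=44360; principal=181057-44360=136697; balance=2772547-136697=2635850
16. interest=⌊2635850·160/10000⌋=42173; principal=181057-42173=138884; balance=2635850-138884=2496966
17. interest=⌊2496966·160/10000⌋=39951; principal=181057-39951=141106; balance=2496966-141106=2355860
18. interest=⌊2355860·160/10000⌋=37693; principal=181057-37693=143364; balance=2355860-143364=2212496
19. interest=⌊2212496·160/10000⌋=35399; principal=181057-35399=145658; balance=2212496-145658=2066838
20. interest=⌊2066838·160/10000⌋=33069; principal=181057-33069=147988; balance=2066838-147988=1918850
21. interest=⌊1918850·160/10000⌋=30701; principal=181057-30701=150356; balance=1918850-150356=1768494
22. interest=⌊1768494·160/10000⌋=28295; principal=181057-28295=152762; balance=1768494-152762=1615732
23. interest=⌊1615732·160/10000⌋=25851; principal=181057-25851=155206; balance=1615732-155206=1460526
24. interest=⌊1460526·160/10000⌋=23368; principal=181057-23368=157689; balance=1460526-157689=1302837
25. interest=⌊1302837·160/10000⌋=20845; principal=181057-20845=160212; balance=1302837-160212=1142625
26. interest=⌊1142625·160/10000⌋=18282; principal=181057-18282=162775; balance=1142625-162775=979850
27. interest=⌊979850·160/10000⌋=15677; principal=181057-15677=165380; balance=979850-165380=814470
28. interest=⌊814470·160/10000⌋=13031; principal=181057-13031=168026; balance=814470-168026=646444
29. interest=⌊646444·160/10000⌋=10343; principal=181057-10343=170714; balance=646444-170714=475730
30. interest=⌊475730·160/10000⌋=7611; principal=181057-7611=173446; balance=475730-173446=302284
31. interest=⌊302284·160/10000⌋=4836; principal=181057-4836=176221; balance=302284-176221=126063
32. interest=⌊126063·160/10000⌋=2017; principal=min(181057-2017,126063)=126063; balance=126063-126063=0

1 71599 109458 4365529
2 69848 111209 4254320
3 68069 112988 4141332
4 66261 114796 4026536
5 64424 116633 3909903
6 62558 118499 3791404
7 60662 120395 3671009
8 58736 122321 3548688
9 56779 124278 3424410
10 54790 126267 3298143
11 52770 128287 3169856
12 50717 130340 3039516
13 48632 132425 2907091
14 46513 134544 2772547
15 44360 136697 2635850
16 42173 138884 2496966
17 39951 141106 2355860
18 37693 143364 2212496
19 35399 145658 2066838
20 33069 147988 1918850
21 30701 150356 1768494
22 28295 152762 1615732
23 25851 155206 1460526
24 23368 157689 1302837
25 20845 160212 1142625
26 18282 162775 979850
27 15677 165380 814470
28 13031 168026 646444
29 10343 170714 475730
30 7611 173446 302284
31 4836 176221 126063
32 2017 126063 0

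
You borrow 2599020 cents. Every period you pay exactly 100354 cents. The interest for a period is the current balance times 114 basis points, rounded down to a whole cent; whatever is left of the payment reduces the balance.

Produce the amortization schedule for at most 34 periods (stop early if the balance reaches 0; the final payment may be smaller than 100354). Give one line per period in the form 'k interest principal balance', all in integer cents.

1. interest=⌊2599020·114/10000⌋=29628; principal=100354-29628=70726; balance=2599020-70726=2528294
2. interest=⌊2528294·114/10000⌋=28822; principal=100354-28822=71532; balance=2528294-71532=2456762
3. interest=⌊2456762·114/10000⌋=28007; principal=100354-28007=72347; balance=2456762-72347=2384415
4. interest=⌊2384415·114/10000⌋=27182; principal=100354-27182=73172; balance=2384415-73172=2311243
5. interest=⌊2311243·114/10000⌋=26348; principal=100354-26348=74006; balance=2311243-74006=2237237
6. interest=⌊2237237·114/10000⌋=25504; principal=100354-25504=74850; balance=2237237-74850=2162387
7. interest=⌊2162387·114/10000⌋=24651; principal=100354-24651=75703; balance=2162387-75703=2086684
8. interest=⌊2086684·114/10000⌋=23788; principal=100354-23788=76566; balance=2086684-76566=2010118
9. interest=⌊2010118·114/10000⌋=22915; principal=100354-22915=77439; balance=2010118-77439=1932679
10. interest=⌊1932679·114/10000⌋=22032; principal=100354-22032=78322; balance=1932679-78322=1854357
11. interest=⌊1854357·114/10000⌋=21139; principal=100354-21139=79215; balance=1854357-79215=1775142
12. interest=⌊1775142·114/10000⌋=20236; principal=100354-20236=80118; balance=1775142-80118=1695024
13. interest=⌊1695024·114/10000⌋=19323; principal=100354-19323=81031; balance=1695024-81031=1613993
14. interest=⌊1613993·114/10000⌋=18399; principal=100354-18399=81955; balance=1613993-81955=1532038
15. interest=⌊1532038·114/10000⌋=17465; principal=100354-17465=82889; balance=1532038-82889=1449149
16. interest=⌊1449149·114/10000⌋=16520; principal=100354-16520=83834; balance=1449149-83834=1365315
17. interest=⌊1365315·114/10000⌋=15564; principal=100354-15564=84790; balance=1365315-84790=1280525
18. interest=⌊1280525·114/10000⌋=14597; principal=100354-14597=85757; balance=1280525-85757=1194768
19. interest=⌊1194768·114/10000⌋=13620; principal=100354-13620=86734; balance=1194768-86734=1108034
20. interest=⌊1108034·114/10000⌋=12631; principal=100354-12631=87723; balance=1108034-87723=1020311
21. interest=⌊1020311·114/10000⌋=11631; principal=100354-11631=88723; balance=1020311-88723=931588
22. interest=⌊931588·114/10000⌋=10620; principal=100354-10620=89734; balance=931588-89734=841854
23. interest=⌊841854·114/10000⌋=9597; principal=100354-9597=90757; balance=841854-90757=751097
24. interest=⌊751097·114/10000⌋=8562; principal=100354-8562=91792; balance=751097-91792=659305
25. interest=⌊659305·114/10000⌋=7516; principal=100354-7516=92838; balance=659305-92838=566467
26. interest=⌊566467·114/10000⌋=6457; principal=100354-6457=93897; balance=566467-93897=472570
27. interest=⌊472570·114/10000⌋=5387; principal=100354-5387=94967; balance=472570-94967=377603
28. interest=⌊377603·114/10000⌋=4304; principal=100354-4304=96050; balance=377603-96050=281553
29. interest=⌊281553·114/10000⌋=3209; principal=100354-3209=97145; balance=281553-97145=184408
30. interest=⌊184408·114/10000⌋=2102; principal=100354-2102=98252; balance=184408-98252=86156
31. interest=⌊86156·114/10000⌋=982; principal=min(100354-982,86156)=86156; balance=86156-86156=0

1 29628 70726 2528294
2 28822 71532 2456762
3 28007 72347 2384415
4 27182 73172 2311243
5 26348 74006 2237237
6 25504 74850 2162387
7 24651 75703 2086684
8 23788 76566 2010118
9 22915 77439 1932679
10 22032 78322 1854357
11 21139 79215 1775142
12 20236 80118 1695024
13 19323 81031 1613993
14 18399 81955 1532038
15 17465 82889 1449149
16 16520 83834 1365315
17 15564 84790 1280525
18 14597 85757 1194768
19 13620 86734 1108034
20 12631 87723 1020311
21 11631 88723 931588
22 10620 89734 841854
23 9597 90757 751097
24 8562 91792 659305
25 7516 92838 566467
26 6457 93897 472570
27 5387 94967 377603
28 4304 96050 281553
29 3209 97145 184408
30 2102 98252 86156
31 982 86156 0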